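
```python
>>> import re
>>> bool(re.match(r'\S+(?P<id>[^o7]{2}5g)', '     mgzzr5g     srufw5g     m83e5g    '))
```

False

This matches one or more of a non-whitespace character; then exactly 2 of any character except [o7], then the literal '5g' (captured as 'id').
With `match`, the pattern is implicitly anchored at the beginning.
Here position 0 doesn't satisfy it, so the call returns None, and `bool(None)` is False.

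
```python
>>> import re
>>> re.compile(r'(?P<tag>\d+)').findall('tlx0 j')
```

['0']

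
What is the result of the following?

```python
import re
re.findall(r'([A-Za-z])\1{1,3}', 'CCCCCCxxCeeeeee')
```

After group 1 captures some text, `\1` only succeeds where that same text appears again.
Walking the string: at [0:4] match 'CCCC', group 1 = 'C'; at [4:6] match 'CC', group 1 = 'C'; at [6:8] match 'xx', group 1 = 'x'; at [9:13] match 'eeee', group 1 = 'e'; at [13:15] match 'ee', group 1 = 'e'.
`findall` collects group 1 from each match (5 total).

['C', 'C', 'x', 'e', 'e']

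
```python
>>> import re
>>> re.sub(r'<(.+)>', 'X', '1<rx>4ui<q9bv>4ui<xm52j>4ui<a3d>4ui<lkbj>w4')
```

'1Xw4'

`sub` substitutes 'X' at each match site.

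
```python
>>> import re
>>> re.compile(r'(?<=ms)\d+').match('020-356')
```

None

With `match`, the pattern is implicitly anchored at the beginning.
Here the string doesn't start with a match, so the call returns None.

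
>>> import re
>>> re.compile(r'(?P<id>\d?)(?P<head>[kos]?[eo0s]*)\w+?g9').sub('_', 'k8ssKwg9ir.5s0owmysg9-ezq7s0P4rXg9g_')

This matches optionally a digit (captured as 'id'); then optionally one of [kos], then zero or more of one of [eo0s] (captured as 'head'); then one or more of a word character (lazy), then the literal 'g9'.
Matches: at [0:8] → 'k8ssKwg9'; at [11:21] → '5s0owmysg9'; at [22:34] → 'ezq7s0P4rXg9'.
Every occurrence is swapped for '_'.

'_ir._-_g_'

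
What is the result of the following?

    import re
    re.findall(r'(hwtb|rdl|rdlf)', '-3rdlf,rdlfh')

`|` is ordered: at each position the engine commits to the first alternative that works.
Scanning left to right: at [2:5] match 'rdl', group 1 = 'rdl'; at [7:10] match 'rdl', group 1 = 'rdl'.
One capturing group, so `findall` returns just the captured substring from each match — 2 in all.

['rdl', 'rdl']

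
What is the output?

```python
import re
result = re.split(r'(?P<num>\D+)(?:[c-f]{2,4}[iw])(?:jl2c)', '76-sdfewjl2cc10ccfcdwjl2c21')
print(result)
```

`re.split` interleaves the captured-group text with the surrounding fragments.

['76', '-sd', 'c10', 'ccf', '21']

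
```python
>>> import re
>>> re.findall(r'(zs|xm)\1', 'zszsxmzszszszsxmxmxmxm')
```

['zs', 'zs', 'zs', 'xm', 'xm']

After group 1 captures some text, `\1` only succeeds where that same text appears again.
Matches: at [0:4] match 'zszs', group 1 = 'zs'; at [6:10] match 'zszs', group 1 = 'zs'; at [10:14] match 'zszs', group 1 = 'zs'; at [14:18] match 'xmxm', group 1 = 'xm'; at [18:22] match 'xmxm', group 1 = 'xm'.
Because there's exactly one group, `findall` drops the full match and keeps group 1 from each hit.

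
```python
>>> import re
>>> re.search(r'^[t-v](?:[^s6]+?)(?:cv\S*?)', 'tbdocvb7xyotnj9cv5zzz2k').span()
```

The match spans [0:6] → 'tbdocv'.

(0, 6)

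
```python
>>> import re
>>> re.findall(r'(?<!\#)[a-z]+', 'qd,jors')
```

['qd', 'jors']

Because the assertion is negative and zero-width, positions next to the forbidden text are skipped.
Scanning left to right: at [0:2] → 'qd'; at [3:7] → 'jors'.
With no groups in the pattern, `findall` gives back each whole match — 2 here.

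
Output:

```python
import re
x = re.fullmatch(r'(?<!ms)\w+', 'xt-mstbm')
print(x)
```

`re.fullmatch` is like wrapping the pattern in `^…$` (in single-line mode).
Here the string isn't matched end-to-end, so the call returns None.

None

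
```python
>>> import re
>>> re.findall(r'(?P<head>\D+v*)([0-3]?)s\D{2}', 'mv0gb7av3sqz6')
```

The pattern matches one or more of a non-digit, then zero or more of the literal 'v' (captured as 'head'); then optionally a character in [0-3] (captured); then a literal 's', then exactly 2 of a non-digit.
Matches: at [6:12] match 'av3sqz', groups = ('av', '3').
2 groups means the one result is a tuple of 2 captured strings — 1 here.

[('av', '3')]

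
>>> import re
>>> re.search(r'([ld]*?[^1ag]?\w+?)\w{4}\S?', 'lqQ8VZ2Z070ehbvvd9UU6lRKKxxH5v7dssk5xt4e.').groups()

('lq',)

The match spans [0:7] → 'lqQ8VZ2'.
Captured: group 1 = 'lq'.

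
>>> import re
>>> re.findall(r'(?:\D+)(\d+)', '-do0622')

Pattern: one or more of a non-digit (non-capturing group); then one or more of a digit (captured).
Scanning left to right: at [0:7] match '-do0622', group 1 = '0622'.
One capturing group, so `findall` returns just the captured substring from the one match — 1 in all.

['0622']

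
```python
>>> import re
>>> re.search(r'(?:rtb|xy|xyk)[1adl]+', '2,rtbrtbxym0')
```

`re.search` scans for the first position where the pattern succeeds.
Here no position works, so the call returns None.

None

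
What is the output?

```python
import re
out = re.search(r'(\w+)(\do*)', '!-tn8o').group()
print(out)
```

Pattern: one or more of a word character (captured); then a digit, then zero or more of a literal 'o' (captured).
The match spans [2:6] → 'tn8o'.

tn8o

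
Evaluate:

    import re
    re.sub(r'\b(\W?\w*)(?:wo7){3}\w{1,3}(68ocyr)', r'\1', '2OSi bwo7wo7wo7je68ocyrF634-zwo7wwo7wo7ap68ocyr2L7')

Pattern: a word boundary (`\b`, zero-width); then optionally a non-word character, then zero or more of a word character (captured); then the literal 'wo7' repeated 3 times, then 1 to 3 of a word character; then the literal '68o', then the literal 'cyr' (captured).
Matches: at [4:23] → ' bwo7wo7wo7je68ocyr'.
Each match is replaced using the text its own group 1 captured.

'2OSi bF634-zwo7wwo7wo7ap68ocyr2L7'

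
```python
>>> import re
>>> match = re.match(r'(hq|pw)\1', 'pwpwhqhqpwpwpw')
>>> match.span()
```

(0, 4)

After group 1 captures some text, `\1` only succeeds where that same text appears again.
With `match`, the pattern is implicitly anchored at the beginning.
The match spans [0:4] → 'pwpw'.
Captured: group 1 = 'pw'.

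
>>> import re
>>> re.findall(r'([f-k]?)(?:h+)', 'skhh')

Pattern: optionally a character in [f-k] (captured); then one or more of a literal 'h' (non-capturing group).
One capturing group, so `findall` returns just the captured substring from the one match — 1 in all.

['k']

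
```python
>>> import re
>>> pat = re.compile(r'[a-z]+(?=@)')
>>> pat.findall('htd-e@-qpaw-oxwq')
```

Lookahead/lookbehind check context without consuming it, so the matched span excludes the asserted characters.
Scanning left to right: at [4:5] → 'e'.
`findall` yields the raw match text (1 of them) because the pattern has no groups.

['e']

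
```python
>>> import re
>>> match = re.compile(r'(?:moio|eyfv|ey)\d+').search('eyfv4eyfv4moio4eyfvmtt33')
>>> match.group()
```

'eyfv4'

`re.search` scans for the first position where the pattern succeeds.
The match spans [0:5] → 'eyfv4'.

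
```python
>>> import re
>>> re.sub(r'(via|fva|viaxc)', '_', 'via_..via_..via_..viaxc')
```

Alternation isn't longest-match — the leftmost alternative that fits at this position is chosen.
Matches: at [0:3] → 'via'; at [6:9] → 'via'; at [12:15] → 'via'; at [18:21] → 'via'.
Each match is replaced by '_'.

'__..__..__.._xc'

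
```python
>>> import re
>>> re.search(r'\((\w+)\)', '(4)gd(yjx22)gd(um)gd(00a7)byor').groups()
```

('4',)

`re.search` tries every starting position until one works.
The match spans [0:3] → '(4)'.
Captured: group 1 = '4'.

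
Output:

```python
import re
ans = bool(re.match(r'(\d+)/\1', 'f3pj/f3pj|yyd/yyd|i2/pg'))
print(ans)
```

`\1` has to match the exact text group 1 already captured.
`match` is anchored at position 0; if the pattern doesn't fit there, it returns None.
Here the pattern fails at index 0, so the call returns None, and `bool(None)` is False.

False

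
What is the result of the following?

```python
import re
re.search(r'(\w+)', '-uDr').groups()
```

('uDr',)

The match spans [1:4] → 'uDr'.
Captured: group 1 = 'uDr'.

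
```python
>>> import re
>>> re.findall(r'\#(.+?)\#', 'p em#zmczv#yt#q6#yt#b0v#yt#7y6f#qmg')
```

['zmczv', 'q6', 'b0v', '7y6f']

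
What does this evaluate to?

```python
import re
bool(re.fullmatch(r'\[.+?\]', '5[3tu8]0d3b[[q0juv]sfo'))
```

False

`re.fullmatch` is like wrapping the pattern in `^…$` (in single-line mode).
Here there's no way to consume every character, so the call returns None, and `bool(None)` is False.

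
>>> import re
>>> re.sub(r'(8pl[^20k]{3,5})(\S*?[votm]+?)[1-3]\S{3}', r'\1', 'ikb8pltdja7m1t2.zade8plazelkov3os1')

'ikb8pltdja7zade8plazel'

The pattern matches the literal '8pl', then 3 to 5 of any character except [20k] (captured); then zero or more of a non-whitespace character (lazy), then one or more of one of [votm] (lazy) (captured); then a character in [1-3], then exactly 3 of a non-whitespace character.
With the lazy modifier that quantifier settles for the fewest repetitions that let the rest of the pattern succeed (the atoms after it are unaffected and can still be greedy).
Matches: at [3:16] → '8pltdja7m1t2.'; at [20:34] → '8plazelkov3os1'.
`\1` in the replacement pulls in group 1's text for each match.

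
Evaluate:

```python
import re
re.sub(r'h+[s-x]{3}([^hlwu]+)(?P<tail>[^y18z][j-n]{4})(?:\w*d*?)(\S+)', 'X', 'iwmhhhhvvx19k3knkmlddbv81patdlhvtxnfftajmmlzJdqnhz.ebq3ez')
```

The pattern matches one or more of a literal 'h', then exactly 3 of a character in [s-x]; then one or more of any character except [hlwu] (captured); then any character except [y18z], then exactly 4 of a character in [j-n] (captured as 'tail'); then zero or more of a word character, then zero or more of a literal 'd' (lazy) (non-capturing group); then one or more of a non-whitespace character (captured).
`sub` substitutes 'X' at each match site.

'iwmX'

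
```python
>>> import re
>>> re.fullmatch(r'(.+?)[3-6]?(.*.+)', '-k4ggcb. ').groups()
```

('-', 'k4ggcb. ')

The match spans [0:9] → '-k4ggcb. '.
Captured: group 1 = '-', group 2 = 'k4ggcb. '.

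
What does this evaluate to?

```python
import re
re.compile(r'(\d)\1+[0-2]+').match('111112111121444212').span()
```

(0, 12)

With `match`, the pattern is implicitly anchored at the beginning.
The match spans [0:12] → '111112111121'.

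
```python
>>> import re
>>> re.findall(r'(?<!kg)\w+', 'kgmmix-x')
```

A negative assertion filters positions out without eating any characters.
Walking the string: at [0:6] → 'kgmmix'; at [7:8] → 'x'.
Since nothing is captured, `findall` lists the 2 matched substrings directly.

['kgmmix', 'x']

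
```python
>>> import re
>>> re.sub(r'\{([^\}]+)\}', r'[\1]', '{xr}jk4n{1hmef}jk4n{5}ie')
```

Matches: at [0:4] → '{xr}'; at [8:15] → '{1hmef}'; at [19:22] → '{5}'.
Each match is replaced using the text its own group 1 captured.

'[xr]jk4n[1hmef]jk4n[5]ie'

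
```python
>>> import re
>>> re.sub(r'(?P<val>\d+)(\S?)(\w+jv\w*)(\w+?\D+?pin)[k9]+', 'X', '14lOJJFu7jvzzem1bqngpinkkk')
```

'X'

The pattern matches one or more of a digit (captured as 'val'); then optionally a non-whitespace character (captured); then one or more of a word character, then the literal 'jv', then zero or more of a word character (captured); then one or more of a word character (lazy), then one or more of a non-digit (lazy), then the literal 'pin' (captured); then one or more of one of [k9].
Matches: at [0:26] → '14lOJJFu7jvzzem1bqngpinkkk'.
`sub` substitutes 'X' at each match site.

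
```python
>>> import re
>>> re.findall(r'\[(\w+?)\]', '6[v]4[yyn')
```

['v']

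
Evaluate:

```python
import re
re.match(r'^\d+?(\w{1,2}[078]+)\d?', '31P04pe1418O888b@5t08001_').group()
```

With `match`, the pattern is implicitly anchored at the beginning.
The match spans [0:5] → '31P04'.

'31P04'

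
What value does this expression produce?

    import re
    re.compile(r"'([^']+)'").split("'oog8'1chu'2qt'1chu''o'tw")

With a capturing group present, the delimiter's captured portion is kept in the result list.

['', 'oog8', '1chu', '2qt', "1chu'", 'o', 'tw']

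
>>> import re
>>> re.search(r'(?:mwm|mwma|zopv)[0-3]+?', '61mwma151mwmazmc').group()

'mwma1'

Unlike `match`, `search` isn't anchored — it looks for the pattern anywhere in the string.
The match spans [2:7] → 'mwma1'.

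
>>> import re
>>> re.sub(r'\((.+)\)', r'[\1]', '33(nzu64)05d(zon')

Matches: at [2:9] → '(nzu64)'.
Each match is replaced using the text its own group 1 captured.

'33[nzu64]05d(zon'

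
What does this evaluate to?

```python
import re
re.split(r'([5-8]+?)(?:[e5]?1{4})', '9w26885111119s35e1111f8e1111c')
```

The pattern matches one or more of a character in [5-8] (lazy) (captured); then optionally one of [e5], then exactly 4 of a literal '1' (non-capturing group).
Matches to split on: at [3:11] → '68851111'; at [15:21] → '5e1111'; at [22:28] → '8e1111'.
`re.split` interleaves the captured-group text with the surrounding fragments.

['9w2', '688', '19s3', '5', 'f', '8', 'c']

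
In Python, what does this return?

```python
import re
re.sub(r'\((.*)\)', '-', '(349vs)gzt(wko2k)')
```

'-'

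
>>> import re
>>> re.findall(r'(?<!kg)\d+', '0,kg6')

`(?!…)`/`(?<!…)` only lets a position through if the neighbouring text does NOT match; no characters are consumed.
Matches: at [0:1] → '0'.
With no groups in the pattern, `findall` gives back each whole match — 1 here.

['0']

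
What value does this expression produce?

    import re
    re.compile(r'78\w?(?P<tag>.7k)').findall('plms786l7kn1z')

['l7k']

Because there's exactly one group, `findall` drops the full match and keeps group 1 from the one hit.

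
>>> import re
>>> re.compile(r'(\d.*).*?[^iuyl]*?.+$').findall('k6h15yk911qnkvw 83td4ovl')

Pattern: a digit, then zero or more of any character (captured); then zero or more of any character (lazy), then zero or more of any character except [iuyl] (lazy), then one or more of any character; then anchored at the end.
Walking the string: at [1:24] match '6h15yk911qnkvw 83td4ovl', group 1 = '6h15yk911qnkvw 83td4ov'.
With a single group, `findall` returns only what that group captured — 1 item.

['6h15yk911qnkvw 83td4ov']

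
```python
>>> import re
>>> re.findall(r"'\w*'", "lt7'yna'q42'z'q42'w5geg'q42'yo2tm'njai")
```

["'yna'", "'z'", "'w5geg'", "'yo2tm'"]

Scanning left to right: at [3:8] → "'yna'"; at [11:14] → "'z'"; at [17:24] → "'w5geg'"; at [27:34] → "'yo2tm'".
No capturing groups, so `findall` returns the 4 full match strings.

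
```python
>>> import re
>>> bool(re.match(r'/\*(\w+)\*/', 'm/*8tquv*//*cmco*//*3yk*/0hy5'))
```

With `match`, the pattern is implicitly anchored at the beginning.
Here position 0 doesn't satisfy it, so the call returns None, and `bool(None)` is False.

False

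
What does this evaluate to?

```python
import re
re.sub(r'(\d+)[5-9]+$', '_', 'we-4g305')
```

'we-4g_'

Each match is replaced by '_'.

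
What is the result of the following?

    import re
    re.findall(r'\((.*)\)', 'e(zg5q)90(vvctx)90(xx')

Because there's exactly one group, `findall` drops the full match and keeps group 1 from the one hit.

['zg5q)90(vvctx']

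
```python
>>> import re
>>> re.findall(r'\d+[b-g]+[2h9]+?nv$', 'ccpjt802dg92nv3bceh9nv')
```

['3bceh9nv']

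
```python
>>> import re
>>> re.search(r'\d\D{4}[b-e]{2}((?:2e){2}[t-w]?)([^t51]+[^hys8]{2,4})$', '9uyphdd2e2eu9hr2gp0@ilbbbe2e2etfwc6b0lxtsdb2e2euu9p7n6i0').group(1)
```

The match spans [36:56] → '0lxtsdb2e2euu9p7n6i0'.
Captured: group 1 = '2e2eu', group 2 = 'u9p7n6i0'.

'2e2eu'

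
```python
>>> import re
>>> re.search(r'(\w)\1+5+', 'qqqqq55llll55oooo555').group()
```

'qqqqq55'

After group 1 captures some text, `\1` only succeeds where that same text appears again.
The match spans [0:7] → 'qqqqq55'.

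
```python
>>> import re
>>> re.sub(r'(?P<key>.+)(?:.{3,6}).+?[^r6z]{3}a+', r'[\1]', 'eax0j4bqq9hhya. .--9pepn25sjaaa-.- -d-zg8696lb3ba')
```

'[eax0j4bqq9hhya. .--9pepn25sjaaa-.- -d-zg8]'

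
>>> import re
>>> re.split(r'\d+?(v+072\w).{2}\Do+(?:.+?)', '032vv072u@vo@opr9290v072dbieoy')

['032vv072u@vo@opr', 'v072d', '']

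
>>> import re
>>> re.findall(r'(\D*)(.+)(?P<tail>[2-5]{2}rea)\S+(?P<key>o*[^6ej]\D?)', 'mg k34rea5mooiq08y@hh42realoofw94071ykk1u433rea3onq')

This matches zero or more of a non-digit (captured); then one or more of any character (captured); then exactly 2 of a character in [2-5], then the literal 'rea' (captured as 'tail'); then one or more of a non-whitespace character; then zero or more of the literal 'o', then any character except [6ej], then optionally a non-digit (captured as 'key').
Scanning left to right: at [0:51] match 'mg k34rea5mooiq08y@hh42realoofw94071ykk1u433rea3onq', groups = ('mg k', '34rea5mooiq08y@hh42realoofw94071ykk1u4', '33rea', 'q').
With 4 capturing groups, `findall` returns a 4-tuple per match.

[('mg k', '34rea5mooiq08y@hh42realoofw94071ykk1u4', '33rea', 'q')]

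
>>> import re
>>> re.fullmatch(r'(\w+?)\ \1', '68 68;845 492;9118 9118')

`fullmatch` succeeds only if the pattern covers the string from start to end.
Here the string isn't matched end-to-end, so the call returns None.

None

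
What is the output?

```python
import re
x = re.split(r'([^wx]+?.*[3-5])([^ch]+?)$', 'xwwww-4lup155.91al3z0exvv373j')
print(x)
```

The pattern matches one or more of any character except [wx] (lazy), then zero or more of any character, then a character in [3-5] (captured); then one or more of any character except [ch] (lazy) (captured); then anchored at the end.
Matches to split on: at [5:29] → '-4lup155.91al3z0exvv373j'.
The group in the pattern means `split` returns the separators' captures alongside the pieces.

['xwwww', '-4lup155.91al3z0exvv373', 'j', '']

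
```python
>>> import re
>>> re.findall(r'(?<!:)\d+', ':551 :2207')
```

['51', '207']

The negative lookaround is zero-width — it rules out positions where the adjacent text would match, without consuming anything.
Walking the string: at [2:4] → '51'; at [7:10] → '207'.
Since nothing is captured, `findall` lists the 2 matched substrings directly.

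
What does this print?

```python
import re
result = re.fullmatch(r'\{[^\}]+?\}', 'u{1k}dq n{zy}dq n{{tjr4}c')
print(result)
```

None

`fullmatch` succeeds only if the pattern covers the string from start to end.
Here the pattern can't cover the whole string, so the call returns None.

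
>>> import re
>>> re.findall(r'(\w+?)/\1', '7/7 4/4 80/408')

['7', '4']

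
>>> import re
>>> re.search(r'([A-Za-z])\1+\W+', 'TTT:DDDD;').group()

After group 1 captures some text, `\1` only succeeds where that same text appears again.
The match spans [0:4] → 'TTT:'.

'TTT:'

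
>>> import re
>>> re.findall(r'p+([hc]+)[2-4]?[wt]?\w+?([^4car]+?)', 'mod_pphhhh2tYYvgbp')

[('hhhh', 'Y')]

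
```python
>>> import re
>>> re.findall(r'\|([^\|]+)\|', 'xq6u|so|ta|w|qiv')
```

One capturing group, so `findall` returns just the captured substring from each match — 2 in all.

['so', 'w']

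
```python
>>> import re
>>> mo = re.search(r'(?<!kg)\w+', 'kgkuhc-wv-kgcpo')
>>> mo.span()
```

(0, 6)

`(?!…)`/`(?<!…)` only lets a position through if the neighbouring text does NOT match; no characters are consumed.
The match spans [0:6] → 'kgkuhc'.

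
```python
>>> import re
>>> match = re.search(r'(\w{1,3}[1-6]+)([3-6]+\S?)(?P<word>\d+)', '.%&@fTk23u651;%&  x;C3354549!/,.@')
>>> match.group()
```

'fTk23u651'

This matches 1 to 3 of a word character, then one or more of a character in [1-6] (captured); then one or more of a character in [3-6], then optionally a non-whitespace character (captured); then one or more of a digit (captured as 'word').
`re.search` tries every starting position until one works.
The match spans [4:13] → 'fTk23u651'.
Captured: group 1 = 'fTk2', group 2 = '3u', group 3 = '651'.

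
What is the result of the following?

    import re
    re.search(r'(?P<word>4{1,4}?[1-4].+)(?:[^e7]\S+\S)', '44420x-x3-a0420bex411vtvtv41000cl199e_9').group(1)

The match spans [0:39] → '44420x-x3-a0420bex411vtvtv41000cl199e_9'.
Captured: group 1 = '44420x-x3-a0420bex411vtvtv41000cl19'.

'44420x-x3-a0420bex411vtvtv41000cl19'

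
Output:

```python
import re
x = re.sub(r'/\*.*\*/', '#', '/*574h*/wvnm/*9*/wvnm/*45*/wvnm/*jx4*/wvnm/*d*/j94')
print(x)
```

`sub` substitutes '#' at each match site.

#j94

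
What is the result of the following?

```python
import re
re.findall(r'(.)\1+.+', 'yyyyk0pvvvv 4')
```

After group 1 captures some text, `\1` only succeeds where that same text appears again.
Matches: at [0:13] match 'yyyyk0pvvvv 4', group 1 = 'y'.
One capturing group, so `findall` returns just the captured substring from the one match — 1 in all.

['y']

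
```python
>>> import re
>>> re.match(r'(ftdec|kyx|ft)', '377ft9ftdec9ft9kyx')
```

None

`re.match` only tries the pattern at the start of the string.
Here the pattern fails at index 0, so the call returns None.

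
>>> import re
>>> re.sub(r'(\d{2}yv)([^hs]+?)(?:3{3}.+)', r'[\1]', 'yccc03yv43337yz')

'yccc[03yv]'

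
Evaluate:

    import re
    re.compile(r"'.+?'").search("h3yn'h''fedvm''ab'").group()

"'h'"

`re.search` tries every starting position until one works.
The match spans [4:7] → "'h'".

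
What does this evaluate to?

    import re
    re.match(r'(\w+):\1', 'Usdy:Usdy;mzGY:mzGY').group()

'Usdy:Usdy'

`match` is anchored at position 0; if the pattern doesn't fit there, it returns None.
The match spans [0:9] → 'Usdy:Usdy'.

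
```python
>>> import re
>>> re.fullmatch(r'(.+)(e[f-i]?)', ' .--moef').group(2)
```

'ef'

The match spans [0:8] → ' .--moef'.
Captured: group 1 = ' .--mo', group 2 = 'ef'.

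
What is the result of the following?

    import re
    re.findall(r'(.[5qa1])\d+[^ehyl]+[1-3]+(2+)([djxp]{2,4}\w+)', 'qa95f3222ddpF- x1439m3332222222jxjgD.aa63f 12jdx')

[('qa', '2', 'jdx')]

This matches any character, then one of [5qa1] (captured); then one or more of a digit, then one or more of any character except [ehyl]; then one or more of a character in [1-3]; then one or more of a literal '2' (captured); then 2 to 4 of one of [djxp], then one or more of a word character (captured).
Matches: at [0:48] match 'qa95f3222ddpF- x1439m3332222222jxjgD.aa63f 12jdx', groups = ('qa', '2', 'jdx').
3 groups means the one result is a tuple of 3 captured strings — 1 here.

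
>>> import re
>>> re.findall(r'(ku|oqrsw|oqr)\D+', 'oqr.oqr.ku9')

['oqr']

Because there's exactly one group, `findall` drops the full match and keeps group 1 from the one hit.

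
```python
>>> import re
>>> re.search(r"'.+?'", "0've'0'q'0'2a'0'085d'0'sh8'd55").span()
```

(1, 5)

With the lazy modifier that quantifier settles for the fewest repetitions that let the rest of the pattern succeed (the atoms after it are unaffected and can still be greedy).
`re.search` tries every starting position until one works.
The match spans [1:5] → "'ve'".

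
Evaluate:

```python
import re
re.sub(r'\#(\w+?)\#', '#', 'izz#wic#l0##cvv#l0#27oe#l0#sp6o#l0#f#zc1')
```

Each match is replaced by '#'.

'izz#l0##l0#l0#l0#zc1'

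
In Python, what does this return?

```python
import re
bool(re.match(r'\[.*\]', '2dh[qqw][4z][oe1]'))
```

`match` is anchored at position 0; if the pattern doesn't fit there, it returns None.
Here the pattern fails at index 0, so the call returns None, and `bool(None)` is False.

False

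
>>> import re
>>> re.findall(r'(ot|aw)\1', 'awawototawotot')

['aw', 'ot', 'ot']

After group 1 captures some text, `\1` only succeeds where that same text appears again.
`findall` collects group 1 from each match (3 total).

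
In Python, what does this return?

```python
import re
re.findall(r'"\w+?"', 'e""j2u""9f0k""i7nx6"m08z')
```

['"j2u"', '"9f0k"', '"i7nx6"']

With no groups in the pattern, `findall` gives back each whole match — 3 here.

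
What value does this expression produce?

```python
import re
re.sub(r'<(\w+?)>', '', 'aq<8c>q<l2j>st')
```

Every occurrence is swapped for ''.

'aqqst'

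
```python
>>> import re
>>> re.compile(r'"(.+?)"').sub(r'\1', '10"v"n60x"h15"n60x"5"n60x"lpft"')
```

Matches: at [2:5] → '"v"'; at [9:14] → '"h15"'; at [18:21] → '"5"'; at [25:31] → '"lpft"'.
The replacement refers to a captured group, so each match is rewritten using its own captured text.

'10vn60xh15n60x5n60xlpft'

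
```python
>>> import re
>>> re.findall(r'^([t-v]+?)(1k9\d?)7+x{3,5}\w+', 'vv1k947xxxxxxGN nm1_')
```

The pattern matches anchored at the start of the string; then one or more of a character in [t-v] (lazy) (captured); then the literal '1k9', then optionally a digit (captured); then one or more of a literal '7', then 3 to 5 of a literal 'x', then one or more of a word character.
`findall` packs the 2 group values into a tuple for every match.

[('vv', '1k94')]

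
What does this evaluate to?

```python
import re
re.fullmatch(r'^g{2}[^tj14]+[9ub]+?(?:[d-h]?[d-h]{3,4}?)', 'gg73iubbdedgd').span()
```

(0, 13)

This matches anchored at the start of the string; then exactly 2 of the literal 'g', then one or more of any character except [tj14]; then one or more of one of [9ub] (lazy); then optionally a character in [d-h], then 3 to 4 of a character in [d-h] (lazy) (non-capturing group).
`fullmatch` succeeds only if the pattern covers the string from start to end.
The match spans [0:13] → 'gg73iubbdedgd'.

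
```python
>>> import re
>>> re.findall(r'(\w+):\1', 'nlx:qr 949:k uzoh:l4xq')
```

With a single group, `findall` returns only what that group captured — 0 items.
Nothing in the string satisfies the pattern, so the list is empty.

[]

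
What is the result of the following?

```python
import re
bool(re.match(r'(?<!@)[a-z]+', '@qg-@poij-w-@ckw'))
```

False

`(?!…)`/`(?<!…)` only lets a position through if the neighbouring text does NOT match; no characters are consumed.
`match` is anchored at position 0; if the pattern doesn't fit there, it returns None.
Here position 0 doesn't satisfy it, so the call returns None, and `bool(None)` is False.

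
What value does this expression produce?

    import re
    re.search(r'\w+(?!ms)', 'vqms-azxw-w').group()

The negative lookaround is zero-width — it rules out positions where the adjacent text would match, without consuming anything.
The match spans [0:4] → 'vqms'.

'vqms'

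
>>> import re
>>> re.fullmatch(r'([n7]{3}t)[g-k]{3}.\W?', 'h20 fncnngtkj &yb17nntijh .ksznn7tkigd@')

The pattern matches exactly 3 of one of [n7], then a literal 't' (captured); then exactly 3 of a character in [g-k]; then any character, then optionally a non-word character.
`fullmatch` succeeds only if the pattern covers the string from start to end.
Here the string isn't matched end-to-end, so the call returns None.

None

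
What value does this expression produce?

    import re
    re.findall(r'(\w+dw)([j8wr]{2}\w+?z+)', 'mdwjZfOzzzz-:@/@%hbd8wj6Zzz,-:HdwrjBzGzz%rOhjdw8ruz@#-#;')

[('Hdw', 'rjBz'), ('rOhjdw', '8ruz')]

The pattern matches one or more of a word character, then the literal 'dw' (captured); then exactly 2 of one of [j8wr], then one or more of a word character (lazy), then one or more of a literal 'z' (captured).
Scanning left to right: at [30:37] match 'HdwrjBz', groups = ('Hdw', 'rjBz'); at [41:51] match 'rOhjdw8ruz', groups = ('rOhjdw', '8ruz').
Multiple groups make `findall` return tuples — one 2-tuple for each match.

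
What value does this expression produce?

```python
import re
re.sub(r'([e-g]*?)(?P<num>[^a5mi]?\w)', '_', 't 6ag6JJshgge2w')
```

'_________'

This matches zero or more of a character in [e-g] (lazy) (captured); then optionally any character except [a5mi], then a word character (captured as 'num').
Because the quantifier is non-greedy, it stops expanding at the earliest point where the rest of the pattern can succeed.
Matches: at [0:1] → 't'; at [1:3] → ' 6'; at [3:4] → 'a'; at [4:6] → 'g6'; at [6:8] → 'JJ'; ….
Every occurrence is swapped for '_'.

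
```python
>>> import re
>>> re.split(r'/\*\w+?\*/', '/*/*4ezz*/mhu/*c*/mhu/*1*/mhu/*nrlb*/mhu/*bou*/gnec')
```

Matches to split on: at [2:10] → '/*4ezz*/'; at [13:18] → '/*c*/'; at [21:26] → '/*1*/'; at [29:37] → '/*nrlb*/'; at [40:47] → '/*bou*/'.
The string is cut at each match, leaving 6 pieces.

['/*', 'mhu', 'mhu', 'mhu', 'mhu', 'gnec']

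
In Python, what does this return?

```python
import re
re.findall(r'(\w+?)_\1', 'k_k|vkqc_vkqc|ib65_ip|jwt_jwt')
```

`\1` has to match the exact text group 1 already captured.
Matches: at [0:3] match 'k_k', group 1 = 'k'; at [4:13] match 'vkqc_vkqc', group 1 = 'vkqc'; at [22:29] match 'jwt_jwt', group 1 = 'jwt'.
Because there's exactly one group, `findall` drops the full match and keeps group 1 from each hit.

['k', 'vkqc', 'jwt']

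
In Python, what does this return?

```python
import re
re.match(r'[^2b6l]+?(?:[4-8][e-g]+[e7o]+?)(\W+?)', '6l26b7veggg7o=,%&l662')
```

Pattern: one or more of any character except [2b6l] (lazy); then a character in [4-8], then one or more of a character in [e-g], then one or more of one of [e7o] (lazy) (non-capturing group); then one or more of a non-word character (lazy) (captured).
`re.match` only tries the pattern at the start of the string.
Here position 0 doesn't satisfy it, so the call returns None.

None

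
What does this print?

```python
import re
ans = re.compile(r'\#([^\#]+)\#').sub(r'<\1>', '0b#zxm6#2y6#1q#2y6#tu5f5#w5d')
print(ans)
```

0b<zxm6>2y6<1q>2y6<tu5f5>w5d

Matches: at [2:8] → '#zxm6#'; at [11:15] → '#1q#'; at [18:25] → '#tu5f5#'.
Each match is replaced using the text its own group 1 captured.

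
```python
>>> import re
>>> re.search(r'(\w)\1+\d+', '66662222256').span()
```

A backreference is literal: `\1` must see the identical characters the first group matched.
The match spans [0:11] → '66662222256'.

(0, 11)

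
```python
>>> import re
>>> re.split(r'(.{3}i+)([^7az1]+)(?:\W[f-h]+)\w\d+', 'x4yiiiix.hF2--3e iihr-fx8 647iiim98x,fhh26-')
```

['', 'x4yiiii', 'x.hF2--3e iihr', ' ', '647iii', 'm98x', '-']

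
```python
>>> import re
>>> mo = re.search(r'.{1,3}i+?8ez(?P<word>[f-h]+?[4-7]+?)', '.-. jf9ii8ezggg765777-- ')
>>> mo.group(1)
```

Pattern: 1 to 3 of any character, then one or more of the literal 'i' (lazy), then the literal '8ez'; then one or more of a character in [f-h] (lazy), then one or more of a character in [4-7] (lazy) (captured as 'word').
A `+?`/`*?`/`{m,n}?` starts at its minimum and grows only as far as needed for what follows to match.
`re.search` scans for the first position where the pattern succeeds.
The match spans [4:16] → 'jf9ii8ezggg7'.
Captured: group 1 = 'ggg7'.

'ggg7'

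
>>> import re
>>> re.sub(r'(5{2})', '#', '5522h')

Pattern: exactly 2 of a literal '5' (captured).
Matches: at [0:2] → '55'.
`sub` substitutes '#' at each match site.

'#22h'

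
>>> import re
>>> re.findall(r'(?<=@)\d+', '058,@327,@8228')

Lookahead/lookbehind check context without consuming it, so the matched span excludes the asserted characters.
No capturing groups, so `findall` returns the 2 full match strings.

['327', '8228']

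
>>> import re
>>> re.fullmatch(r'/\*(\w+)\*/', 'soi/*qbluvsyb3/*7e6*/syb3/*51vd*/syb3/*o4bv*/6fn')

None

`re.fullmatch` requires the pattern to consume the entire string.
Here the string isn't matched end-to-end, so the call returns None.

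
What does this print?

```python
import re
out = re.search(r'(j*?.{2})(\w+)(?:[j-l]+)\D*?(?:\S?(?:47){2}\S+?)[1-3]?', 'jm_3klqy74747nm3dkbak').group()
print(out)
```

jm_3klqy74747n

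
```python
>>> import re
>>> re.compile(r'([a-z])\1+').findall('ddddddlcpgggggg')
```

['d', 'g']

`\1` has to match the exact text group 1 already captured.
Because there's exactly one group, `findall` drops the full match and keeps group 1 from each hit.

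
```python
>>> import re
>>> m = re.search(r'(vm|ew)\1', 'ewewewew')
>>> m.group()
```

The backreference `\1` re-matches whatever the first group consumed, character for character.
The match spans [0:4] → 'ewew'.

'ewew'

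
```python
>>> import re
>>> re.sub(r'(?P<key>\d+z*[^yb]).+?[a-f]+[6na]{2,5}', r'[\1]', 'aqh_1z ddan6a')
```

This matches one or more of a digit, then zero or more of the literal 'z', then any character except [yb] (captured as 'key'); then one or more of any character (lazy), then one or more of a character in [a-f], then 2 to 5 of one of [6na].
Matches: at [4:13] → '1z ddan6a'.
The replacement refers to a captured group, so each match is rewritten using its own captured text.

'aqh_[1z ]'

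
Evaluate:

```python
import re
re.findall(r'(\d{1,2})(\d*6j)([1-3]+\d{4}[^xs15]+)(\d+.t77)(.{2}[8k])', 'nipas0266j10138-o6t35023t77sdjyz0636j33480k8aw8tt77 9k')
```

The pattern matches 1 to 2 of a digit (captured); then zero or more of a digit, then the literal '6j' (captured); then one or more of a character in [1-3], then exactly 4 of a digit, then one or more of any character except [xs15] (captured); then one or more of a digit, then any character, then the literal 't77' (captured); then exactly 2 of any character, then one of [8k] (captured).
Matches: at [32:54] match '0636j33480k8aw8tt77 9k', groups = ('06', '36j', '33480k8aw', '8tt77', ' 9k').
5 groups means the one result is a tuple of 5 captured strings — 1 here.

[('06', '36j', '33480k8aw', '8tt77', ' 9k')]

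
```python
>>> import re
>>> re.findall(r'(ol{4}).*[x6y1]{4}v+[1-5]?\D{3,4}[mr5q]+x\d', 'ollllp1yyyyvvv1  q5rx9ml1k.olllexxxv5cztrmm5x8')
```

['ollll']

The pattern matches a literal 'o', then exactly 4 of the literal 'l' (captured); then zero or more of any character, then exactly 4 of one of [x6y1]; then one or more of a literal 'v'; then optionally a character in [1-5], then 3 to 4 of a non-digit; then one or more of one of [mr5q], then the literal 'x', then a digit.
Walking the string: at [0:22] match 'ollllp1yyyyvvv1  q5rx9', group 1 = 'ollll'.
`findall` collects group 1 from the one match (1 total).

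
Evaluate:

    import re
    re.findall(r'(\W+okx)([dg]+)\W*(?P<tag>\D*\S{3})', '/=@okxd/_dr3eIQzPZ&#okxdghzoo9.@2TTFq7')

This matches one or more of a non-word character, then the literal 'okx' (captured); then one or more of one of [dg] (captured); then zero or more of a non-word character; then zero or more of a non-digit, then exactly 3 of a non-whitespace character (captured as 'tag').
3 groups means each result is a tuple of 3 captured strings — 2 here.

[('/=@okx', 'd', '_dr3eI'), ('&#okx', 'dg', 'hzoo9.@')]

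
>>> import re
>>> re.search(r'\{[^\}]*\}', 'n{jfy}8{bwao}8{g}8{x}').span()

`search` walks the string left to right and returns the first match it finds.
The match spans [1:6] → '{jfy}'.

(1, 6)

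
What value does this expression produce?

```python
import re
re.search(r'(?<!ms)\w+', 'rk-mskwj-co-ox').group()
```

'rk'

The negative lookaround is zero-width — it rules out positions where the adjacent text would match, without consuming anything.
The match spans [0:2] → 'rk'.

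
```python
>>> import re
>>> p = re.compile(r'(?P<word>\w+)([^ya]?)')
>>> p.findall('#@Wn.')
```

[('Wn', '.')]

The pattern matches one or more of a word character (captured as 'word'); then optionally any character except [ya] (captured).
2 groups means the one result is a tuple of 2 captured strings — 1 here.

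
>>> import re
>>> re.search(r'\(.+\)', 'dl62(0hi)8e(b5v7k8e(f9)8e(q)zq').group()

'(0hi)8e(b5v7k8e(f9)8e(q)'

The match spans [4:28] → '(0hi)8e(b5v7k8e(f9)8e(q)'.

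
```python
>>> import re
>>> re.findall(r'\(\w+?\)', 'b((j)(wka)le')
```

Scanning left to right: at [2:5] → '(j)'; at [5:10] → '(wka)'.
With no groups in the pattern, `findall` gives back each whole match — 2 here.

['(j)', '(wka)']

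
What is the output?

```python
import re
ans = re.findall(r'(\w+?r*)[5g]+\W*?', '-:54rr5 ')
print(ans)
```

['54rr']

This matches one or more of a word character (lazy), then zero or more of the literal 'r' (captured); then one or more of one of [5g]; then zero or more of a non-word character (lazy).
Scanning left to right: at [2:7] match '54rr5', group 1 = '54rr'.
One capturing group, so `findall` returns just the captured substring from the one match — 1 in all.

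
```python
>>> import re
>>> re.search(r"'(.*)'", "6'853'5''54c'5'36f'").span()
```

(1, 19)

The match spans [1:19] → "'853'5''54c'5'36f'".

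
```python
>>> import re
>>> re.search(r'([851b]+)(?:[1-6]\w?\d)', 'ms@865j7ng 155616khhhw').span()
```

(3, 6)

Pattern: one or more of one of [851b] (captured); then a character in [1-6], then optionally a word character, then a digit (non-capturing group).
The match spans [3:6] → '865'.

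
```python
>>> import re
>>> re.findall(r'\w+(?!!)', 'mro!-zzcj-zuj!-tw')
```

['mr', 'zzcj', 'zu', 'tw']

Because the assertion is negative and zero-width, positions next to the forbidden text are skipped.
With no groups in the pattern, `findall` gives back each whole match — 4 here.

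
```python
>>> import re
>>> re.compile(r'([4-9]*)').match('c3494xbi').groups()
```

This matches zero or more of a character in [4-9] (captured).
`match` is anchored at position 0; if the pattern doesn't fit there, it returns None.
The match spans [0:0] → ''.
Captured: group 1 = ''.

('',)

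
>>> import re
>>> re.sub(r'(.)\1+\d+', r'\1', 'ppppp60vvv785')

A backreference is literal: `\1` must see the identical characters the first group matched.
Matches: at [0:7] → 'ppppp60'; at [7:13] → 'vvv785'.
`\1` in the replacement pulls in group 1's text for each match.

'pv'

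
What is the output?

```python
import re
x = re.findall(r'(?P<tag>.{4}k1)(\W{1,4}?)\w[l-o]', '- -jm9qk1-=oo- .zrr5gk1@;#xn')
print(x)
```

This matches exactly 4 of any character, then the literal 'k1' (captured as 'tag'); then 1 to 4 of a non-word character (lazy) (captured); then a word character, then a character in [l-o].
Walking the string: at [3:13] match 'jm9qk1-=oo', groups = ('jm9qk1', '-='); at [17:28] match 'rr5gk1@;#xn', groups = ('rr5gk1', '@;#').
With 2 capturing groups, `findall` returns a 2-tuple per match.

[('jm9qk1', '-='), ('rr5gk1', '@;#')]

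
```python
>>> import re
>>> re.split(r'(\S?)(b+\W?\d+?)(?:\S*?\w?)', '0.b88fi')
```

['0', '.', 'b8', 'fi']

A non-greedy quantifier consumes as few characters as it can — just enough that the remainder of the pattern still matches from where it stops; whatever follows it matches normally.
With a capturing group present, the delimiter's captured portion is kept in the result list.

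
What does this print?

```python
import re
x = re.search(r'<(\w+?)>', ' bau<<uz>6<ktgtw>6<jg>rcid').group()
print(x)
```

Unlike `match`, `search` isn't anchored — it looks for the pattern anywhere in the string.
The match spans [5:9] → '<uz>'.
Captured: group 1 = 'uz'.

<uz>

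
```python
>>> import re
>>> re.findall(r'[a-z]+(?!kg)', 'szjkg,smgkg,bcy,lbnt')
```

['szjkg', 'smgkg', 'bcy', 'lbnt']

Because the assertion is negative and zero-width, positions next to the forbidden text are skipped.
`findall` yields the raw match text (4 of them) because the pattern has no groups.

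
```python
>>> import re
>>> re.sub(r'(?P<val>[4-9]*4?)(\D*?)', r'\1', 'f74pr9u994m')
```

The pattern matches zero or more of a character in [4-9], then optionally a literal '4' (captured as 'val'); then zero or more of a non-digit (lazy) (captured).
Matches: at [0:0] → ''; at [0:1] → 'f'; at [1:3] → '74'; at [3:3] → ''; at [3:4] → 'p'; ….
`\1` in the replacement pulls in group 1's text for each match.

'749994'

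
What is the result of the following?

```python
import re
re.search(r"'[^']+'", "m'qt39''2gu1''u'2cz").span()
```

(1, 7)

The match spans [1:7] → "'qt39'".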